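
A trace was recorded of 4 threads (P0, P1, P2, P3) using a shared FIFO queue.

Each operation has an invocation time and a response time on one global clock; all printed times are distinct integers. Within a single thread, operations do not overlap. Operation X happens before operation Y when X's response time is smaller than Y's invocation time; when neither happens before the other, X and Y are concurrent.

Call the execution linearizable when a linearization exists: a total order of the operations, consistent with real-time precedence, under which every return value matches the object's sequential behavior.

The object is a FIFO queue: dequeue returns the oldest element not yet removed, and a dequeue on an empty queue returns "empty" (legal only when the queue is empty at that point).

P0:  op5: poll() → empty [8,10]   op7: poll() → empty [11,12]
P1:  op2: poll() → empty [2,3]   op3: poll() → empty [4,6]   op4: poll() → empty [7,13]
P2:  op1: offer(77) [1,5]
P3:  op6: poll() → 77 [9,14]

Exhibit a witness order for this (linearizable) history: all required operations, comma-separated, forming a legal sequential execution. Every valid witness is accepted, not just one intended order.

op2, op3, op1, op6, op4, op5, op7

after step 1 (op2 poll() → empty): queue <>
after step 2 (op3 poll() → empty): queue <>
after step 3 (op1 offer(77)): queue <77>
after step 4 (op6 poll() → 77): queue <>
after step 5 (op4 poll() → empty): queue <>
after step 6 (op5 poll() → empty): queue <>
after step 7 (op7 poll() → empty): queue <>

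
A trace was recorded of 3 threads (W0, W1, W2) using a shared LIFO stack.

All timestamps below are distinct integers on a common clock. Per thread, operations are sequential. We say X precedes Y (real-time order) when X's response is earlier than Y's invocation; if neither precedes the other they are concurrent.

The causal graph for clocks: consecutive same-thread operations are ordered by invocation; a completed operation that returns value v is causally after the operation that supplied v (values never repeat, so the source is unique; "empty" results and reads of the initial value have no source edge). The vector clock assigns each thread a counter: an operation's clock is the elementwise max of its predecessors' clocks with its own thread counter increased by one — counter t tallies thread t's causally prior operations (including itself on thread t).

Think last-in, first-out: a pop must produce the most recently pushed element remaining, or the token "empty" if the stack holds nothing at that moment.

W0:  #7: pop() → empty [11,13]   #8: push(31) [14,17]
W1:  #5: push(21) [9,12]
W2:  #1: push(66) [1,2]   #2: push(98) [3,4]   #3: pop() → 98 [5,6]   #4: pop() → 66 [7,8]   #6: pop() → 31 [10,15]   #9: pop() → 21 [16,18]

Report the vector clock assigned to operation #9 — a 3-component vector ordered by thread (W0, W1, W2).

#1 (invocation 1): nothing precedes it; W2's component alone gives (0, 0, 1)
#5 (invocation 9): nothing precedes it; W1's component alone gives (0, 1, 0)
#7 (invocation 11): nothing precedes it; W0's component alone gives (1, 0, 0)
from VC(#1)=(0, 0, 1), #2 (invoked 3) maxes components and bumps W2 → (0, 0, 2)
from VC(#7)=(1, 0, 0), #8 (invoked 14) maxes components and bumps W0 → (2, 0, 0)
from VC(#2)=(0, 0, 2), #3 (invoked 5) maxes components and bumps W2 → (0, 0, 3)
from VC(#1)=(0, 0, 1), VC(#3)=(0, 0, 3), #4 (invoked 7) maxes components and bumps W2 → (0, 0, 4)
from VC(#4)=(0, 0, 4), VC(#8)=(2, 0, 0), #6 (invoked 10) maxes components and bumps W2 → (2, 0, 5)
from VC(#5)=(0, 1, 0), VC(#6)=(2, 0, 5), #9 (invoked 16) maxes components and bumps W2 → (2, 1, 6)
target: VC(#9) = (2, 1, 6)

(2, 1, 6)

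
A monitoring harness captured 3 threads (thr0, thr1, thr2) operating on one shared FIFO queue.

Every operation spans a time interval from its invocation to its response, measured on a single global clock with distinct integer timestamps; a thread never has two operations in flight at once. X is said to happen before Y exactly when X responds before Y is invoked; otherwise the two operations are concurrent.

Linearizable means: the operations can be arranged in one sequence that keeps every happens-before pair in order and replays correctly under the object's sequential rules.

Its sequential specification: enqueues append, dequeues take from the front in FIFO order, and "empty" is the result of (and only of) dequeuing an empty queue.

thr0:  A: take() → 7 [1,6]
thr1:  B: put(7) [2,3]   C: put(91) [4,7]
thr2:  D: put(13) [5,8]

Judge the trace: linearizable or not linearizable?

linearizable

a witness: B, A, C, D
1. B put(7), leaving queue <7>
2. A take() → 7, leaving queue <>
3. C put(91), leaving queue <91>
4. D put(13), leaving queue <91,13>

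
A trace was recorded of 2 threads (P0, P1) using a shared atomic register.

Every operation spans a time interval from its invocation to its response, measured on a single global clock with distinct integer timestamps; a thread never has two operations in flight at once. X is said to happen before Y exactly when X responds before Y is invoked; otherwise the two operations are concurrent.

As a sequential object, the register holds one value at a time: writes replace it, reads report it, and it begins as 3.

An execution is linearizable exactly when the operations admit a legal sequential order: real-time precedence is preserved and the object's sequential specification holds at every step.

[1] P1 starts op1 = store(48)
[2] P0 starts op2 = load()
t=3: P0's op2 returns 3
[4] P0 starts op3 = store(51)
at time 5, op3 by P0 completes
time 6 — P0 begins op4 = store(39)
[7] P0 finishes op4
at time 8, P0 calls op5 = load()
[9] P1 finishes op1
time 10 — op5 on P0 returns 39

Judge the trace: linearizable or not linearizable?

one valid linearization: op2, op1, op3, op4, op5
step 1: op2 load() → 3 — value 3
step 2: op1 store(48) — value 48
step 3: op3 store(51) — value 51
step 4: op4 store(39) — value 39
step 5: op5 load() → 39 — value 39

linearizable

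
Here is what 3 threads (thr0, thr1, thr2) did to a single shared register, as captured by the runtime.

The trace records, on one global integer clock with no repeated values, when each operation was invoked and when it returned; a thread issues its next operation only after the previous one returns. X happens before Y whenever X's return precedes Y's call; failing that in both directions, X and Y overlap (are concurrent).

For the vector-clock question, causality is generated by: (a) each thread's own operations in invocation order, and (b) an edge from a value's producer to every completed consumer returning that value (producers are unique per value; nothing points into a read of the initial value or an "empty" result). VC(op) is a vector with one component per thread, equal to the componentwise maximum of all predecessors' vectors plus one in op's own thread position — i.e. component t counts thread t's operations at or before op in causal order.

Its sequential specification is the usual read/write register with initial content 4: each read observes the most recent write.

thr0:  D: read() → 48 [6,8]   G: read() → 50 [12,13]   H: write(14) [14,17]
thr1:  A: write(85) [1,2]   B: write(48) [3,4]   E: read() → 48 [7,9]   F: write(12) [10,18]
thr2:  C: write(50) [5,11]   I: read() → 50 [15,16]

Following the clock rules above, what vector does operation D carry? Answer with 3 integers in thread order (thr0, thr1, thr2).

VC(C, invoked at 5): no causal predecessors; +1 on thr2 → (0, 0, 1)
VC(A, invoked at 1): no causal predecessors; +1 on thr1 → (0, 1, 0)
merge at I (invoked 15): VC(C)=(0, 0, 1), own-thread bump on thr2 → (0, 0, 2)
merge at B (invoked 3): VC(A)=(0, 1, 0), own-thread bump on thr1 → (0, 2, 0)
merge at E (invoked 7): VC(B)=(0, 2, 0), own-thread bump on thr1 → (0, 3, 0)
merge at D (invoked 6): VC(B)=(0, 2, 0), own-thread bump on thr0 → (1, 2, 0)
merge at F (invoked 10): VC(E)=(0, 3, 0), own-thread bump on thr1 → (0, 4, 0)
merge at G (invoked 12): VC(C)=(0, 0, 1), VC(D)=(1, 2, 0), own-thread bump on thr0 → (2, 2, 1)
merge at H (invoked 14): VC(G)=(2, 2, 1), own-thread bump on thr0 → (3, 2, 1)
target: VC(D) = (1, 2, 0)

(1, 2, 0)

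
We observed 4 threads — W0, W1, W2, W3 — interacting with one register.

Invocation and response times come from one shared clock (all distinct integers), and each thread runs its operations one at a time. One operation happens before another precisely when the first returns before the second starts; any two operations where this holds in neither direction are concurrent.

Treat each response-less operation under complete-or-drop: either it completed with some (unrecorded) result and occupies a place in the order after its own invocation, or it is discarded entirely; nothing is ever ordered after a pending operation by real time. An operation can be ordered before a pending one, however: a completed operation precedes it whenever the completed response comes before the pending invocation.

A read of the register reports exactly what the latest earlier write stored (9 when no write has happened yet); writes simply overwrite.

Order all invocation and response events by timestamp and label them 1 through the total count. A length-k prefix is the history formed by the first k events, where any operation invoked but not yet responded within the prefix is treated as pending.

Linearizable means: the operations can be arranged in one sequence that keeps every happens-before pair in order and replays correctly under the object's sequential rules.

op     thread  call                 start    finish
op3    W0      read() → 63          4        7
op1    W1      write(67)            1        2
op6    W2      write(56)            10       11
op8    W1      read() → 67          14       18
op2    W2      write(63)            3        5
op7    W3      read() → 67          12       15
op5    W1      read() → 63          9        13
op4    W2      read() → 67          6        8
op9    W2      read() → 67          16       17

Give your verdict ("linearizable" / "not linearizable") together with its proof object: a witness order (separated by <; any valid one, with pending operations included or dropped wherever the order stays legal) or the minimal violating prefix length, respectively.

not linearizable — minimal violating prefix: 8 events

prefix check: 1..7 passes, 1..8 fails once op4's time-8 response joins
the 4 completed operations admit 3 real-time orders; each fails the register replay
take op1, op2, op3, op4: step 4 already fails, because op4 read() → 67 cannot occur there
take op1, op2, op4, op3: step 3 already fails, because op4 read() → 67 cannot occur there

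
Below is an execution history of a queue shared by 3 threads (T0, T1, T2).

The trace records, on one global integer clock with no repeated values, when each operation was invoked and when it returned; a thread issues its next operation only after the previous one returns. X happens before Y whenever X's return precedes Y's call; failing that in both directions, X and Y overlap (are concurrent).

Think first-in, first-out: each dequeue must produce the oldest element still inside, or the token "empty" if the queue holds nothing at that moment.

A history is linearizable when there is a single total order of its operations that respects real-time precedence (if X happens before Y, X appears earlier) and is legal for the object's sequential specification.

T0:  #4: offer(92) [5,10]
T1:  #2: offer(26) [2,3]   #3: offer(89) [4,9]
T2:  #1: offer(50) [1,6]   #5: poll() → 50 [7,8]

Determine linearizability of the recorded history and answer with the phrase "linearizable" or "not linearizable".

a witness: #1, #2, #3, #4, #5
1. #1 offer(50), leaving queue <50>
2. #2 offer(26), leaving queue <50,26>
3. #3 offer(89), leaving queue <50,26,89>
4. #4 offer(92), leaving queue <50,26,89,92>
5. #5 poll() → 50, leaving queue <26,89,92>

linearizable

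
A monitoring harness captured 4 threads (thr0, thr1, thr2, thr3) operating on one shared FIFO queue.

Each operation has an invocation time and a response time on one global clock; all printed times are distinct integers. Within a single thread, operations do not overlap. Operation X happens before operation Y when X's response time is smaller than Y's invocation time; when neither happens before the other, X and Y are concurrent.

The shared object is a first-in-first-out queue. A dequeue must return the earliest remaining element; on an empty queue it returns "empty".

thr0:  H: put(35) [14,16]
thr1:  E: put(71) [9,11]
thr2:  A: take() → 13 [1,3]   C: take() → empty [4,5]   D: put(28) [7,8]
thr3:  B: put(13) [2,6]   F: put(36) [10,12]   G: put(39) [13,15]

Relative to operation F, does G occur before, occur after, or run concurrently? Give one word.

G spans [13,15], F spans [10,12]
resp(F)=12 < inv(G)=13

after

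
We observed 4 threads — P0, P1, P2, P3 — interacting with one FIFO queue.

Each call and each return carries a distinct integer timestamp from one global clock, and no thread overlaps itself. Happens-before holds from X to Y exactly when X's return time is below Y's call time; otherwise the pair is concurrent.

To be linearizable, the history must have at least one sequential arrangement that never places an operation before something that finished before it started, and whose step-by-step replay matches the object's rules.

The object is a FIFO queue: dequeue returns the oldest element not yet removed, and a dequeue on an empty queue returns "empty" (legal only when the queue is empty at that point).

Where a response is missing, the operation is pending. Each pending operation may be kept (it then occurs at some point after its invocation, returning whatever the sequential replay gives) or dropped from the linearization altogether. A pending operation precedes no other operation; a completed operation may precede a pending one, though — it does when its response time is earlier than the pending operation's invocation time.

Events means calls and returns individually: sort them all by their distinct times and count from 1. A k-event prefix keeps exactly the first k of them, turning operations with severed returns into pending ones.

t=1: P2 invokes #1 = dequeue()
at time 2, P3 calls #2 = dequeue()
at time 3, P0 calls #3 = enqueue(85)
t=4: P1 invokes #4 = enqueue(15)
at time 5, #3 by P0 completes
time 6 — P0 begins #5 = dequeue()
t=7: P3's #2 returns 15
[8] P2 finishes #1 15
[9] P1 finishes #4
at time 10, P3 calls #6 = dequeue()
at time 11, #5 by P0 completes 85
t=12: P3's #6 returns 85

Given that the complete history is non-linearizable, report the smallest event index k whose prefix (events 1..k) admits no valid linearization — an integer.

events 1..7 are linearizable, e.g. via #1, #3, #4, #5, #2:
1. #1 dequeue() (pending, included), leaving queue <>
2. #3 enqueue(85), leaving queue <85>
3. #4 enqueue(15) (pending, included), leaving queue <85,15>
4. #5 dequeue() (pending, included), leaving queue <15>
5. #2 dequeue() → 15, leaving queue <>
at event 8 (#1's time-8 response) nothing linearizes any more
no completion choice of the 2 pending operations (#4, #5) rescues it — every subset was tried
take #1, #2, #3 (pending dropped): step 1 already fails, because #1 dequeue() → 15 cannot occur there
take #1, #3, #2 (pending dropped): step 1 already fails, because #1 dequeue() → 15 cannot occur there

8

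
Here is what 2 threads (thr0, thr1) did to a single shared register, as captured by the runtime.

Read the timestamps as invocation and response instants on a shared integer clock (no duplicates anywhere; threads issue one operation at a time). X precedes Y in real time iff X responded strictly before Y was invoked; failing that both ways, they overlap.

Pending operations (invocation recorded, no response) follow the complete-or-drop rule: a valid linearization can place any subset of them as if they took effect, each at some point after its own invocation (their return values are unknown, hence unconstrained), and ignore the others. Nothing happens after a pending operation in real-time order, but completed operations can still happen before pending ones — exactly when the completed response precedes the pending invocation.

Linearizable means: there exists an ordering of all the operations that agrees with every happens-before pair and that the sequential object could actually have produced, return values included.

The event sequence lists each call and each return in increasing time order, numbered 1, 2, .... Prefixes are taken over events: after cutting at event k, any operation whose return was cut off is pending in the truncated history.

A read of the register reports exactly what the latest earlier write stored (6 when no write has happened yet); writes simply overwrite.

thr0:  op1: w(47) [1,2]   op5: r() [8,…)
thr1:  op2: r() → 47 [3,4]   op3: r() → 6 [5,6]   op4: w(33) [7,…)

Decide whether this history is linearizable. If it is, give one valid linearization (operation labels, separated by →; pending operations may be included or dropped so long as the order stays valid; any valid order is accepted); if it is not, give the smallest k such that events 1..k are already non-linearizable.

not linearizable — minimal violating prefix: 6 events

events 1..5 are fine; event 6 — the response of op3 at time 6 — makes the prefix non-linearizable
the completed operations (3 total) allow one real-time order; the register replay rejects it
sample order op1, op2, op3 stalls at step 3 — op3 r() → 6 has no legal effect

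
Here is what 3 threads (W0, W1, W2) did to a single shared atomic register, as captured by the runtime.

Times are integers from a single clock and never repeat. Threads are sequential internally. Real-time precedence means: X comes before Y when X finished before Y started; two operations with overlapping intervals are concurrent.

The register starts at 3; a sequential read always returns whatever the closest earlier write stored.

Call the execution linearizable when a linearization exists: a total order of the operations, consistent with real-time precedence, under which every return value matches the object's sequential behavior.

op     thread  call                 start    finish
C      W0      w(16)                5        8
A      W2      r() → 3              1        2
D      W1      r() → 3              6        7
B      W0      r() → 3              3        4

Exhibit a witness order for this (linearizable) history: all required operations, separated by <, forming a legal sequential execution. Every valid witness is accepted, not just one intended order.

A < B < D < C

1. A r() → 3, leaving value 3
2. B r() → 3, leaving value 3
3. D r() → 3, leaving value 3
4. C w(16), leaving value 16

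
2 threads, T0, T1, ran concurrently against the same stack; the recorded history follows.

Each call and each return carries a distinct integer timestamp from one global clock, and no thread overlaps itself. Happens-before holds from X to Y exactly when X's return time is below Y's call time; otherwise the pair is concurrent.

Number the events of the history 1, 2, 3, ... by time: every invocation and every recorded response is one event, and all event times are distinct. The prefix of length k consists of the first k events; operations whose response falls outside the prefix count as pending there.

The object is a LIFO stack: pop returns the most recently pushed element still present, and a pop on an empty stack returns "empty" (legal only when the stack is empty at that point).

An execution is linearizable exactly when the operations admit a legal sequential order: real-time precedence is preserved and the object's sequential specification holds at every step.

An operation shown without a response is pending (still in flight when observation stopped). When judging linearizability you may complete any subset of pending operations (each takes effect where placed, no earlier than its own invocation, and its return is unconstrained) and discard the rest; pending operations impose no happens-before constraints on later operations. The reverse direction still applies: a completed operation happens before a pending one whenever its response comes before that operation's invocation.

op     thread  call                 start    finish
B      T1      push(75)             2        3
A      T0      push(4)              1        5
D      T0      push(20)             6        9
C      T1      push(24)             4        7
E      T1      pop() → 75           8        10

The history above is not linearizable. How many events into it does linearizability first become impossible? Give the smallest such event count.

events 1..9 are linearizable, e.g. via A, B, C, D:
after step 1 (A push(4)): stack <4>
after step 2 (B push(75)): stack <4,75>
after step 3 (C push(24)): stack <4,75,24>
after step 4 (D push(20)): stack <4,75,24,20>
event 10 — E's response, time 10 — after it, nothing linearizes
sample order A, B, C, D, E stalls at step 5 — E pop() → 75 has no legal effect
sample order A, B, C, E, D stalls at step 4 — E pop() → 75 has no legal effect

10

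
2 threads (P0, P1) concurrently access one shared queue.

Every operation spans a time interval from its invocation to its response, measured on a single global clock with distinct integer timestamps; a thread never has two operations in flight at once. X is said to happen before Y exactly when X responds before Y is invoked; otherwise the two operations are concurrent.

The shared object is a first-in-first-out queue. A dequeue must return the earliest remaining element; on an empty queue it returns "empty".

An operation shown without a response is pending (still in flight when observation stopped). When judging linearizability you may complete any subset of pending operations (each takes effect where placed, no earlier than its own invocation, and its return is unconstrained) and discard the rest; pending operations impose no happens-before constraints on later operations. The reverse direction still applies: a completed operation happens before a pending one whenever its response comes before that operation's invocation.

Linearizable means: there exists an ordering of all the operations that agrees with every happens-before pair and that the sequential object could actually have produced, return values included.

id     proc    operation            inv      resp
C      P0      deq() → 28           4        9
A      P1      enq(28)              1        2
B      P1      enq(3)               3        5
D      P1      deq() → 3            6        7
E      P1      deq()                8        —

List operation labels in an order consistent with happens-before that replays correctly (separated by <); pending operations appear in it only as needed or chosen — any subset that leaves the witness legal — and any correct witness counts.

after step 1 (A enq(28)): queue <28>
after step 2 (B enq(3)): queue <28,3>
after step 3 (C deq() → 28): queue <3>
after step 4 (D deq() → 3): queue <>

A < B < C < D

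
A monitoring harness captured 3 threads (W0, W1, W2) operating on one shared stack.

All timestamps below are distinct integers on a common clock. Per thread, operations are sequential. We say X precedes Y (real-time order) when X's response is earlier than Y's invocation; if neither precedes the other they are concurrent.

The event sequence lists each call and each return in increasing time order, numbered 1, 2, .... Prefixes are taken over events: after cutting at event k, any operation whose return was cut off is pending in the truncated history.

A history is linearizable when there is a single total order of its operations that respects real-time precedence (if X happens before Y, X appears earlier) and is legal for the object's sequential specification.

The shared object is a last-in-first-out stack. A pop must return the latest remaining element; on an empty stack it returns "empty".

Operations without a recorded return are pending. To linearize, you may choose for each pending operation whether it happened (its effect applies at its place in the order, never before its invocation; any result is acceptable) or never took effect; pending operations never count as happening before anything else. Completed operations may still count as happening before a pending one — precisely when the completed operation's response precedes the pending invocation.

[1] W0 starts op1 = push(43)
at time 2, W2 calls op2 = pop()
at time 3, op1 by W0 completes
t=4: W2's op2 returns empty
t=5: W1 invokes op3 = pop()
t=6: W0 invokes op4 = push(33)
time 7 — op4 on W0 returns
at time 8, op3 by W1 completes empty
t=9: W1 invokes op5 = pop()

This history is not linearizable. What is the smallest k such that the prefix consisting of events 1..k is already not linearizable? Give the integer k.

8

events 1..7 are still linearizable — one witness is op2, op1, op3, op4:
step 1: op2 pop() → empty — stack <>
step 2: op1 push(43) — stack <43>
step 3: op3 pop() (pending, included) — stack <>
step 4: op4 push(33) — stack <33>
include event 8 — op3 responding at 8 — and every candidate order breaks
take op1, op2, op3, op4: step 2 already fails, because op2 pop() → empty cannot occur there
take op1, op2, op4, op3: step 2 already fails, because op2 pop() → empty cannot occur there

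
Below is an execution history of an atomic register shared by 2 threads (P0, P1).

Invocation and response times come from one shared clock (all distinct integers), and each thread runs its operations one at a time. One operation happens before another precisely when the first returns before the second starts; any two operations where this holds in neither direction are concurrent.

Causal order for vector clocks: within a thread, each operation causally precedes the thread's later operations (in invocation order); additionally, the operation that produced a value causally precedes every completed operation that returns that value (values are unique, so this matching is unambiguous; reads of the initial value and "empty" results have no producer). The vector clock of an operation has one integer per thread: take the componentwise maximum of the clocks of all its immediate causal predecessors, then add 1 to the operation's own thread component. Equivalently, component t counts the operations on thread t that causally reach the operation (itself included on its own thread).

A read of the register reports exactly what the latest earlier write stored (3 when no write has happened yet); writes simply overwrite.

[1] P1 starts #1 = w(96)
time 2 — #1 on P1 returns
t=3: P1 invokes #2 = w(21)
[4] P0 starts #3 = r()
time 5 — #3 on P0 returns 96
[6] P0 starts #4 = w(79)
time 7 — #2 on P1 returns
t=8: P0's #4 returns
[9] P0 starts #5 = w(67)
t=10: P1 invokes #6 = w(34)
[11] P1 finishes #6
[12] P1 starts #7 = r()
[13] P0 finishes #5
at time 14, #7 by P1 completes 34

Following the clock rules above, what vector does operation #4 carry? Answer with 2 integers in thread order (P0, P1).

no predecessors for #1 (invoked 1): P1 increments from zero → (0, 1)
#2, invoked 3, takes VC(#1)=(0, 1) under max, adds 1 for P1 → (0, 2)
#3, invoked 4, takes VC(#1)=(0, 1) under max, adds 1 for P0 → (1, 1)
#6, invoked 10, takes VC(#2)=(0, 2) under max, adds 1 for P1 → (0, 3)
#4, invoked 6, takes VC(#3)=(1, 1) under max, adds 1 for P0 → (2, 1)
#7, invoked 12, takes VC(#6)=(0, 3) under max, adds 1 for P1 → (0, 4)
#5, invoked 9, takes VC(#4)=(2, 1) under max, adds 1 for P0 → (3, 1)
target: VC(#4) = (2, 1)

(2, 1)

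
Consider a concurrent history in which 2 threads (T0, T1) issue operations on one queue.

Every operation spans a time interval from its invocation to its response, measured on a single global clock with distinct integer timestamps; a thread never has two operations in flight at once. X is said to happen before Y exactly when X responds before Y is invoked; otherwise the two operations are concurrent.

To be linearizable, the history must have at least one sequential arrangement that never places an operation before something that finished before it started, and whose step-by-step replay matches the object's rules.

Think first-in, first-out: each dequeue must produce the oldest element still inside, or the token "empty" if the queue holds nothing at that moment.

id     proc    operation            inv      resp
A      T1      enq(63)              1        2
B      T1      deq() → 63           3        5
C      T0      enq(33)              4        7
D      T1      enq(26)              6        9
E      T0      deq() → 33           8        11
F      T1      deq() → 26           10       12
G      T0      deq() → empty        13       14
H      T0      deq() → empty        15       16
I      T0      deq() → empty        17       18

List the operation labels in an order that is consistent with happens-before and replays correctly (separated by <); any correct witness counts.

A < B < C < D < E < F < G < H < I

step 1: A enq(63) — queue <63>
step 2: B deq() → 63 — queue <>
step 3: C enq(33) — queue <33>
step 4: D enq(26) — queue <33,26>
step 5: E deq() → 33 — queue <26>
step 6: F deq() → 26 — queue <>
step 7: G deq() → empty — queue <>
step 8: H deq() → empty — queue <>
step 9: I deq() → empty — queue <>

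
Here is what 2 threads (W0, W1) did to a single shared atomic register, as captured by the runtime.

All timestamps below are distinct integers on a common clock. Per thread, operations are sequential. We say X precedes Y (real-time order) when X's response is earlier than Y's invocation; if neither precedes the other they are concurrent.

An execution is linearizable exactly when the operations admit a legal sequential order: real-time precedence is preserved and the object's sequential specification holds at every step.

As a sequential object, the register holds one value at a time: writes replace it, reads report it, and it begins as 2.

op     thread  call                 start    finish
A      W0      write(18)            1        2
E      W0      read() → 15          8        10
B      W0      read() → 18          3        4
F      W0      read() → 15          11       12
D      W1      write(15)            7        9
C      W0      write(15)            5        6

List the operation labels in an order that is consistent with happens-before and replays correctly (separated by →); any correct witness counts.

1. A write(18), leaving value 18
2. B read() → 18, leaving value 18
3. C write(15), leaving value 15
4. D write(15), leaving value 15
5. E read() → 15, leaving value 15
6. F read() → 15, leaving value 15

A → B → C → D → E → F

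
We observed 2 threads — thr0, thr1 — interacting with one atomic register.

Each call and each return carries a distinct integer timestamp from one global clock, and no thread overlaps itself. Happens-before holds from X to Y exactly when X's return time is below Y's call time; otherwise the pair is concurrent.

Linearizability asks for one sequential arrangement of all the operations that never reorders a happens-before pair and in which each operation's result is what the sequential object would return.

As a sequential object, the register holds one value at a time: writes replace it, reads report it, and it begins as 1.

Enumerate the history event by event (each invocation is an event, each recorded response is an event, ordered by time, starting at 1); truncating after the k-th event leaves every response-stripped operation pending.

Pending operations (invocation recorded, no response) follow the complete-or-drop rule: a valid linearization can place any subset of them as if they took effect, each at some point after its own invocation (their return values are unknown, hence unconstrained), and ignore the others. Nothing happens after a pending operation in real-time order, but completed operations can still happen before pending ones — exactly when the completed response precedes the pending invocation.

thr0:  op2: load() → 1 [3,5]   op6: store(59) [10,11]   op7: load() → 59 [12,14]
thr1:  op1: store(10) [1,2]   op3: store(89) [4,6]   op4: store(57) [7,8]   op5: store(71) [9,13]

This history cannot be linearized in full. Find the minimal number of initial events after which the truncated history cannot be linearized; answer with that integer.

5

events 1..4 are linearizable; a witness order is op1:
1. op1 store(10), leaving value 10
with event 5 included (op2 responding at time 5), all real-time-consistent orders fail
no completion choice of the 1 pending operation (op3) rescues it — every subset was tried
e.g. op1, op2 (pending dropped): illegal at step 2, since op2 load() → 1 cannot apply there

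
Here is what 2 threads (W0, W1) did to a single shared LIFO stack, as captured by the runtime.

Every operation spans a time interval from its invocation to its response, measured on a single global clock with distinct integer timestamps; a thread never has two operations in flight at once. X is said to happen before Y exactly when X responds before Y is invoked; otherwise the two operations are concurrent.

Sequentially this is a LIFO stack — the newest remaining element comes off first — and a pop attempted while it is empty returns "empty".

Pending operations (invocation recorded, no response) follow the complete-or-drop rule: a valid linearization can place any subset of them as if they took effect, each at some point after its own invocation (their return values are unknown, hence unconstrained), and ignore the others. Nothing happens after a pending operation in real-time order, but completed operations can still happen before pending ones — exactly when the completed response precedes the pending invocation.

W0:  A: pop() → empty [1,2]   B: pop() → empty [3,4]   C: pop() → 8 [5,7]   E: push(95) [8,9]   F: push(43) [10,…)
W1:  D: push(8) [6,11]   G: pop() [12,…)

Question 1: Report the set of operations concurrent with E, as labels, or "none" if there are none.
Answer: D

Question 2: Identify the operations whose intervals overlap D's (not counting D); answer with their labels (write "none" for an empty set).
Answer: C, E, F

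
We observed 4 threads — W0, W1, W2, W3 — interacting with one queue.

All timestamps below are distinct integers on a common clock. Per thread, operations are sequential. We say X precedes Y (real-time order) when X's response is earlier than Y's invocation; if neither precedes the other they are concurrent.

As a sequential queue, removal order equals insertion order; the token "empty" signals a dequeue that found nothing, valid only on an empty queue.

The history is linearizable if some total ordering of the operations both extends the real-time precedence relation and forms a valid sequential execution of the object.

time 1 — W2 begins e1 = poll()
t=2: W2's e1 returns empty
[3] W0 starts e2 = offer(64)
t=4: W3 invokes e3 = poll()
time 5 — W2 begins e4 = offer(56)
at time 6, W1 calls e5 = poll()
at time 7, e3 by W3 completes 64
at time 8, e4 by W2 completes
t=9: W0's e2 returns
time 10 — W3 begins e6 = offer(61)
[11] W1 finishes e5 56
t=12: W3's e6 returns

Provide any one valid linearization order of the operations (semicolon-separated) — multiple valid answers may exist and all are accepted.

e1; e2; e3; e4; e5; e6

step 1: e1 poll() → empty — queue <>
step 2: e2 offer(64) — queue <64>
step 3: e3 poll() → 64 — queue <>
step 4: e4 offer(56) — queue <56>
step 5: e5 poll() → 56 — queue <>
step 6: e6 offer(61) — queue <61>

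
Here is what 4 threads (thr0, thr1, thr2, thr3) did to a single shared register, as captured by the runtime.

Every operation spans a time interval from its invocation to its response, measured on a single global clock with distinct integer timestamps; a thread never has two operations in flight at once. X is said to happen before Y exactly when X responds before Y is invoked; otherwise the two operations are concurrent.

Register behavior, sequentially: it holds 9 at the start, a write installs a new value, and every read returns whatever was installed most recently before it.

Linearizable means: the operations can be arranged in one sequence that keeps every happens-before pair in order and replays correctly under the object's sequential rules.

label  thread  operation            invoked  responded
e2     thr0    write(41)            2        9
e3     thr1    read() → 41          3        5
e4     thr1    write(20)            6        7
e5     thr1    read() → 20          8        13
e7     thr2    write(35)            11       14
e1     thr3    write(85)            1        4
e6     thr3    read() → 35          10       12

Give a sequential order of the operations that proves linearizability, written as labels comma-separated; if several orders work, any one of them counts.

e1, e2, e3, e4, e5, e7, e6

step 1: e1 write(85) — value 85
step 2: e2 write(41) — value 41
step 3: e3 read() → 41 — value 41
step 4: e4 write(20) — value 20
step 5: e5 read() → 20 — value 20
step 6: e7 write(35) — value 35
step 7: e6 read() → 35 — value 35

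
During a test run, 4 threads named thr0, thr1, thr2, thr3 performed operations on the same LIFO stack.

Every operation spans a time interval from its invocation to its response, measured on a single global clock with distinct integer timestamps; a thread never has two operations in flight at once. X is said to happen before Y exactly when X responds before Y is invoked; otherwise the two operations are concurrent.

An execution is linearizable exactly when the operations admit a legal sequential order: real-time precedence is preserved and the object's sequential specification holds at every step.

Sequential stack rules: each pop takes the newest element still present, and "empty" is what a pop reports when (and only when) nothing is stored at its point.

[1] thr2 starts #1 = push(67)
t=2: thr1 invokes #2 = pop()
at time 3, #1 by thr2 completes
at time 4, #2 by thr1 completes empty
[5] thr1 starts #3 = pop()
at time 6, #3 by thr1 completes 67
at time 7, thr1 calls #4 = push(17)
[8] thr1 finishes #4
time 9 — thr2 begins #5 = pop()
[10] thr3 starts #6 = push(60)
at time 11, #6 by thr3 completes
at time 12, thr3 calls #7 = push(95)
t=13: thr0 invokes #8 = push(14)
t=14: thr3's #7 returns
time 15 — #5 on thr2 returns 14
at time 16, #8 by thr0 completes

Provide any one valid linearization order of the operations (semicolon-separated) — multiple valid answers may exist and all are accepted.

step 1: #2 pop() → empty — stack <>
step 2: #1 push(67) — stack <67>
step 3: #3 pop() → 67 — stack <>
step 4: #4 push(17) — stack <17>
step 5: #6 push(60) — stack <17,60>
step 6: #7 push(95) — stack <17,60,95>
step 7: #8 push(14) — stack <17,60,95,14>
step 8: #5 pop() → 14 — stack <17,60,95>

#2; #1; #3; #4; #6; #7; #8; #5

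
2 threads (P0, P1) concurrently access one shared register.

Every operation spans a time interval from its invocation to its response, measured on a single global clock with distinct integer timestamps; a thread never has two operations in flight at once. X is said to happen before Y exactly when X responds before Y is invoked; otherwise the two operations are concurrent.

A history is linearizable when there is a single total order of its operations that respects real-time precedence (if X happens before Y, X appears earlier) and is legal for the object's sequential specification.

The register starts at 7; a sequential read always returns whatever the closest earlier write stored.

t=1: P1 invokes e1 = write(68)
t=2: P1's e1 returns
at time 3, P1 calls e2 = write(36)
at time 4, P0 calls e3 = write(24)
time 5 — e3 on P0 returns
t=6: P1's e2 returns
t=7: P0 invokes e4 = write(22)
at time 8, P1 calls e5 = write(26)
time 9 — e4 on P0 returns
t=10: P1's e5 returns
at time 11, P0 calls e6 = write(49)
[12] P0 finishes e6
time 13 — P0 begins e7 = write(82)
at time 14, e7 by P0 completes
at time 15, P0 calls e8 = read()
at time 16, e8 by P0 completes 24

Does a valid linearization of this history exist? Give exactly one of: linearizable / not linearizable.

cut after 15 events: linearizable; cut after 16 events (e8 responds, time 16): not linearizable
all 4 real-time-respecting orders fail — 8 completed register operations, no legal replay
for example e1, e2, e3, e4, e5, e6, e7, e8 fails at step 8: e8 read() → 24 is not legal there
for example e1, e2, e3, e5, e4, e6, e7, e8 fails at step 8: e8 read() → 24 is not legal there

not linearizable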